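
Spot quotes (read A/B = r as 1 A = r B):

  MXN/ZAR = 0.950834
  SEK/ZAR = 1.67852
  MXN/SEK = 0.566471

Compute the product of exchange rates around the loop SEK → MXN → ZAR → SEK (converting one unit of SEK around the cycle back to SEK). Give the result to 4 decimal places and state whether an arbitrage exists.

Around SEK → MXN → ZAR → SEK: 1 ÷ 0.566471 × 0.950834 ÷ 1.67852 = 1.000001
Product ≈ 1 (deviation 0.000%, within rounding noise).

1.0000 (no arbitrage)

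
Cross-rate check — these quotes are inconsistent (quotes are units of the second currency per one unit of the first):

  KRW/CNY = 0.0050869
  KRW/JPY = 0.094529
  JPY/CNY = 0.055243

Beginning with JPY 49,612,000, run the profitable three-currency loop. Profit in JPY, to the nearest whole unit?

Profit: JPY 1,318,255

Profitable loop is JPY → CNY → KRW → JPY:
JPY 49,612,000 × 0.055243 = CNY 2,740,715.72
CNY 2,740,715.72 ÷ 0.0050869 = KRW 538,779,161
KRW 538,779,161 × 0.094529 = JPY 50,930,255
Profit = JPY 50,930,255 − JPY 49,612,000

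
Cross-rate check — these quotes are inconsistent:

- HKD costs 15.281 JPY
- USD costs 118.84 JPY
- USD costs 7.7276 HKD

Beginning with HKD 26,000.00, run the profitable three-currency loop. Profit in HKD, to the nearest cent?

Profit: HKD 166.14

Profitable loop is HKD → USD → JPY → HKD:
HKD 26,000.00 ÷ 7.7276 = USD 3,364.56
USD 3,364.56 × 118.84 = JPY 399,845
JPY 399,845 ÷ 15.281 = HKD 26,166.14
Profit = HKD 26,166.14 − HKD 26,000.00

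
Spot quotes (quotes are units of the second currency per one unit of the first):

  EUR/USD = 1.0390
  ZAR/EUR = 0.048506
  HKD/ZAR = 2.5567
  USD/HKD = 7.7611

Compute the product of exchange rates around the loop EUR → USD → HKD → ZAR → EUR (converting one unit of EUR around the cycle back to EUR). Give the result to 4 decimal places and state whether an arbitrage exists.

1.0000 (no arbitrage)

Around EUR → USD → HKD → ZAR → EUR: 1 × 1.0390 × 7.7611 × 2.5567 × 0.048506 = 1.000032
Product ≈ 1 (deviation 0.003%, within rounding noise).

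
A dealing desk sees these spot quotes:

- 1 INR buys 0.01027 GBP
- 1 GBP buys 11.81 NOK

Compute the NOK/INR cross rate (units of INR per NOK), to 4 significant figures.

1 NOK ÷ 11.81 = 0.084674 GBP
0.084674 GBP ÷ 0.01027 = 8.24479 INR

NOK/INR = 8.245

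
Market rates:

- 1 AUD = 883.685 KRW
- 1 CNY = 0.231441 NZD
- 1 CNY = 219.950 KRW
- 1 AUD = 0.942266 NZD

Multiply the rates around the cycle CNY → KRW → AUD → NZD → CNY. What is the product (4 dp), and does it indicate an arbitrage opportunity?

Around CNY → KRW → AUD → NZD → CNY: 1 × 219.950 ÷ 883.685 × 0.942266 ÷ 0.231441 = 1.013351
Product > 1; profitable direction is CNY → KRW → AUD → NZD → CNY.

1.0134 (arbitrage exists)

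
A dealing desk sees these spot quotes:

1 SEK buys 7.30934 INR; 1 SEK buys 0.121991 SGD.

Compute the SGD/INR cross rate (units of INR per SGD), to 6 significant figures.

1 SGD ÷ 0.121991 = 8.19733 SEK
8.19733 SEK × 7.30934 = 59.917 INR

SGD/INR = 59.9170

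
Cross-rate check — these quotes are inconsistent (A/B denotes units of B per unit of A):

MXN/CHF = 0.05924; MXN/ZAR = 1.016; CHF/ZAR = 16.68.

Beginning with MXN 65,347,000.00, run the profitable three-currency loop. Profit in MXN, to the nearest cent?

Profit: MXN 1,843,560.85

Profitable loop is MXN → ZAR → CHF → MXN:
MXN 65,347,000.00 × 1.016 = ZAR 66,392,552.00
ZAR 66,392,552.00 ÷ 16.68 = CHF 3,980,368.82
CHF 3,980,368.82 ÷ 0.05924 = MXN 67,190,560.85
Profit = MXN 67,190,560.85 − MXN 65,347,000.00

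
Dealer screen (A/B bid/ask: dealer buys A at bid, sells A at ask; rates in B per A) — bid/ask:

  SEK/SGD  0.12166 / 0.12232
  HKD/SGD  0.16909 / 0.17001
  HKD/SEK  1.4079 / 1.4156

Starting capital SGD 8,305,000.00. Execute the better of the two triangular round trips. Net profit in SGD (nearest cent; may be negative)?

Net profit: SGD 62,289.41

Best loop SGD → HKD → SEK → SGD:
SGD 8,305,000.00 ÷ 0.17001 (buy HKD at ask) = HKD 48,850,067.64
HKD 48,850,067.64 × 1.4079 (sell HKD at bid) = SEK 68,776,010.23
SEK 68,776,010.23 × 0.12166 (sell SEK at bid) = SGD 8,367,289.41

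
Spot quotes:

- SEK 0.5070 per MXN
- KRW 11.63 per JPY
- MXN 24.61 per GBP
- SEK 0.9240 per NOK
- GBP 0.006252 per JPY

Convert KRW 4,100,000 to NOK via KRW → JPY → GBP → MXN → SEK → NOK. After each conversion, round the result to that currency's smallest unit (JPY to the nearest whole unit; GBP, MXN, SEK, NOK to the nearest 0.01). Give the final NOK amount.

KRW 4,100,000 ÷ 11.63 = JPY 352,537
JPY 352,537 × 0.006252 = GBP 2,204.06
GBP 2,204.06 × 24.61 = MXN 54,241.92
MXN 54,241.92 × 0.5070 = SEK 27,500.65
SEK 27,500.65 ÷ 0.9240 = NOK 29,762.61

NOK 29,762.61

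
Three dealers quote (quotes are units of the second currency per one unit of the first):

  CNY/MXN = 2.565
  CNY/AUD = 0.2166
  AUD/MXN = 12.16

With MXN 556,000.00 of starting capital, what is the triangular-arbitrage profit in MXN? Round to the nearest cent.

Profitable loop is MXN → CNY → AUD → MXN:
MXN 556,000.00 ÷ 2.565 = CNY 216,764.13
CNY 216,764.13 × 0.2166 = AUD 46,951.11
AUD 46,951.11 × 12.16 = MXN 570,925.51
Profit = MXN 570,925.51 − MXN 556,000.00

Profit: MXN 14,925.51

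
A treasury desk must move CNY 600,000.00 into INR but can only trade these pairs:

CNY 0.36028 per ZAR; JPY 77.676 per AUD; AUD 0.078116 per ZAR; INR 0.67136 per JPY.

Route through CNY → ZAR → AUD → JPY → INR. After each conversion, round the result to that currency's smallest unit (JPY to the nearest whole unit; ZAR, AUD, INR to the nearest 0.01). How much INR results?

CNY 600,000.00 ÷ 0.36028 = ZAR 1,665,371.38
ZAR 1,665,371.38 × 0.078116 = AUD 130,092.15
AUD 130,092.15 × 77.676 = JPY 10,105,038
JPY 10,105,038 × 0.67136 = INR 6,784,118.31

INR 6,784,118.31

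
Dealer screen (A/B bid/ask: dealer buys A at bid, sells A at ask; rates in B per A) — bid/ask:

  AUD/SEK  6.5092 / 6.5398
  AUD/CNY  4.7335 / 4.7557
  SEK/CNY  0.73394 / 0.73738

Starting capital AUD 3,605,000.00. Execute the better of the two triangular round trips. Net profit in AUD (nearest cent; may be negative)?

Best loop AUD → SEK → CNY → AUD:
AUD 3,605,000.00 × 6.5092 (sell AUD at bid) = SEK 23,465,666.00
SEK 23,465,666.00 × 0.73394 (sell SEK at bid) = CNY 17,222,390.90
CNY 17,222,390.90 ÷ 4.7557 (buy AUD at ask) = AUD 3,621,420.80

Net profit: AUD 16,420.80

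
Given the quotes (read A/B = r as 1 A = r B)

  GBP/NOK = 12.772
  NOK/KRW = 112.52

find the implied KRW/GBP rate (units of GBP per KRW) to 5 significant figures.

KRW/GBP = 0.00069584

1 KRW ÷ 112.52 = 0.00888731 NOK
0.00888731 NOK ÷ 12.772 = 0.000695843 GBP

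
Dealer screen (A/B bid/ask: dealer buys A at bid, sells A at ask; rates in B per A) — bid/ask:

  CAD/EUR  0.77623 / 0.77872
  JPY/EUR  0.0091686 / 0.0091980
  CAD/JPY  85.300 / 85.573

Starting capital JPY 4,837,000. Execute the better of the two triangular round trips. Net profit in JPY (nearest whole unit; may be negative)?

Net profit: JPY 20,880

Best loop JPY → EUR → CAD → JPY:
JPY 4,837,000 × 0.0091686 (sell JPY at bid) = EUR 44,348.52
EUR 44,348.52 ÷ 0.77872 (buy CAD at ask) = CAD 56,950.53
CAD 56,950.53 × 85.300 (sell CAD at bid) = JPY 4,857,880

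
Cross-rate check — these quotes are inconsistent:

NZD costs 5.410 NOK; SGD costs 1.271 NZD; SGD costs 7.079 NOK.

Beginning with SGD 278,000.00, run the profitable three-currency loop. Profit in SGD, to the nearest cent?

Profit: SGD 8,202.81

Profitable loop is SGD → NOK → NZD → SGD:
SGD 278,000.00 × 7.079 = NOK 1,967,962.00
NOK 1,967,962.00 ÷ 5.410 = NZD 363,763.77
NZD 363,763.77 ÷ 1.271 = SGD 286,202.81
Profit = SGD 286,202.81 − SGD 278,000.00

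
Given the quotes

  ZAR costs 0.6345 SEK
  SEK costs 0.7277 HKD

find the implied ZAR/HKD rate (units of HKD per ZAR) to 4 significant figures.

1 ZAR × 0.6345 = 0.6345 SEK
0.6345 SEK × 0.7277 = 0.461726 HKD

ZAR/HKD = 0.4617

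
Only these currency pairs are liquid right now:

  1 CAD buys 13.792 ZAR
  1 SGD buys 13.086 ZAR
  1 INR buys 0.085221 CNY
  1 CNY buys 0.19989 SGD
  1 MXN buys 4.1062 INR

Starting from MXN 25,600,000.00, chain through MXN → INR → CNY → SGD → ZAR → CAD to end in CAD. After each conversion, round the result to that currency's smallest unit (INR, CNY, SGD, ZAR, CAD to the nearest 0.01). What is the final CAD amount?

CAD 1,699,015.83

MXN 25,600,000.00 × 4.1062 = INR 105,118,720.00
INR 105,118,720.00 × 0.085221 = CNY 8,958,322.44
CNY 8,958,322.44 × 0.19989 = SGD 1,790,679.07
SGD 1,790,679.07 × 13.086 = ZAR 23,432,826.31
ZAR 23,432,826.31 ÷ 13.792 = CAD 1,699,015.83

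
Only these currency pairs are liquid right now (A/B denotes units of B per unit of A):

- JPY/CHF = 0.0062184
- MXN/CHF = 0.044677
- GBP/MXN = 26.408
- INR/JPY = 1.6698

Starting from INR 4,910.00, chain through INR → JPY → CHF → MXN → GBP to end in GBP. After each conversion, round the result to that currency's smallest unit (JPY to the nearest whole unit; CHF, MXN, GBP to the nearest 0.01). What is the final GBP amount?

GBP 43.21

INR 4,910.00 × 1.6698 = JPY 8,199
JPY 8,199 × 0.0062184 = CHF 50.98
CHF 50.98 ÷ 0.044677 = MXN 1,141.08
MXN 1,141.08 ÷ 26.408 = GBP 43.21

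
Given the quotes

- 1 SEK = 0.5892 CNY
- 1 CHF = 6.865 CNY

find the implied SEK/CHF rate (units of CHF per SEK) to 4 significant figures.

1 SEK × 0.5892 = 0.5892 CNY
0.5892 CNY ÷ 6.865 = 0.0858267 CHF

SEK/CHF = 0.08583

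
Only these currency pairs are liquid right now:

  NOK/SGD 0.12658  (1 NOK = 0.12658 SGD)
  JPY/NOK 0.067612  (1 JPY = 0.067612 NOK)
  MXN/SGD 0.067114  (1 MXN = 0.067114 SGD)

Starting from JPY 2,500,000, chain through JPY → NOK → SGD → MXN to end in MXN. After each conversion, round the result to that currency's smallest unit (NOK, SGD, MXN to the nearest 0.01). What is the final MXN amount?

JPY 2,500,000 × 0.067612 = NOK 169,030.00
NOK 169,030.00 × 0.12658 = SGD 21,395.82
SGD 21,395.82 ÷ 0.067114 = MXN 318,798.16

MXN 318,798.16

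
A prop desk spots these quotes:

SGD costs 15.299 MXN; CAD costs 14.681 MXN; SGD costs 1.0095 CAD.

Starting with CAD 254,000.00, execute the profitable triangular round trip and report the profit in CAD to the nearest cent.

Profitable loop is CAD → SGD → MXN → CAD:
CAD 254,000.00 ÷ 1.0095 = SGD 251,609.71
SGD 251,609.71 × 15.299 = MXN 3,849,376.92
MXN 3,849,376.92 ÷ 14.681 = CAD 262,201.28
Profit = CAD 262,201.28 − CAD 254,000.00

Profit: CAD 8,201.28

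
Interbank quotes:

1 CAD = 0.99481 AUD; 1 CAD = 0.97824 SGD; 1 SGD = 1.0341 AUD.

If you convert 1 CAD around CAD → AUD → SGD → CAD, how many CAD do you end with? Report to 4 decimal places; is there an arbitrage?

0.9834 (arbitrage exists)

Around CAD → AUD → SGD → CAD: 1 × 0.99481 ÷ 1.0341 ÷ 0.97824 = 0.983404
Product < 1; profitable direction is CAD → SGD → AUD → CAD.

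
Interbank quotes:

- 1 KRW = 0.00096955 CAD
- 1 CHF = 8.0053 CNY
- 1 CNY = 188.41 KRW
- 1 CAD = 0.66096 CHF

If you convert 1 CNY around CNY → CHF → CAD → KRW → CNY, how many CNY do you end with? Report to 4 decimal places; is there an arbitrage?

Around CNY → CHF → CAD → KRW → CNY: 1 ÷ 8.0053 ÷ 0.66096 ÷ 0.00096955 ÷ 188.41 = 1.034601
Product > 1; profitable direction is CNY → CHF → CAD → KRW → CNY.

1.0346 (arbitrage exists)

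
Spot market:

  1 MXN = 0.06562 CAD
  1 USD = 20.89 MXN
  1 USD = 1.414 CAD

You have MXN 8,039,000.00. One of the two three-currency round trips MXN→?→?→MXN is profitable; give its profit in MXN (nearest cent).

Profitable loop is MXN → USD → CAD → MXN:
MXN 8,039,000.00 ÷ 20.89 = USD 384,825.28
USD 384,825.28 × 1.414 = CAD 544,142.94
CAD 544,142.94 ÷ 0.06562 = MXN 8,292,333.73
Profit = MXN 8,292,333.73 − MXN 8,039,000.00

Profit: MXN 253,333.73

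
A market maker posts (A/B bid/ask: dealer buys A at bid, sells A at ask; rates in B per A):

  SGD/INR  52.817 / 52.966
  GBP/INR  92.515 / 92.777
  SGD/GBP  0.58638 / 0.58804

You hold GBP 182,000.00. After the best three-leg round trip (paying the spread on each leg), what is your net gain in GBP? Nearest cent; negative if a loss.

Net profit: GBP 4,408.42

Best loop GBP → INR → SGD → GBP:
GBP 182,000.00 × 92.515 (sell GBP at bid) = INR 16,837,730.00
INR 16,837,730.00 ÷ 52.966 (buy SGD at ask) = SGD 317,896.95
SGD 317,896.95 × 0.58638 (sell SGD at bid) = GBP 186,408.42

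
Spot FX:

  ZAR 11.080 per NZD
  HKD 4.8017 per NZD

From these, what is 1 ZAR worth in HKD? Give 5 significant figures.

1 ZAR ÷ 11.080 = 0.0902527 NZD
0.0902527 NZD × 4.8017 = 0.433366 HKD

ZAR/HKD = 0.43337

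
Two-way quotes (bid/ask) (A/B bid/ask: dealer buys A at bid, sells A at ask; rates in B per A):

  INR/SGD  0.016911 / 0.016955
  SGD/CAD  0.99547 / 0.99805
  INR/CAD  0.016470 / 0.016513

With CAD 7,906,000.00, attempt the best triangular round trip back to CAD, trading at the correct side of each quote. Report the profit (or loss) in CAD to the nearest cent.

Best loop CAD → INR → SGD → CAD:
CAD 7,906,000.00 ÷ 0.016513 (buy INR at ask) = INR 478,774,299.04
INR 478,774,299.04 × 0.016911 (sell INR at bid) = SGD 8,096,552.17
SGD 8,096,552.17 × 0.99547 (sell SGD at bid) = CAD 8,059,874.79

Net profit: CAD 153,874.79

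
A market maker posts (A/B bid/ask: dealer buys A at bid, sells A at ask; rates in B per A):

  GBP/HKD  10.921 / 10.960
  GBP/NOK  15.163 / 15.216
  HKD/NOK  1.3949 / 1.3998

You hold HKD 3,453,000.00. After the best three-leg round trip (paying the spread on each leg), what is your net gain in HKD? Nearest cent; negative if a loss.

Best loop HKD → NOK → GBP → HKD:
HKD 3,453,000.00 × 1.3949 (sell HKD at bid) = NOK 4,816,589.70
NOK 4,816,589.70 ÷ 15.216 (buy GBP at ask) = GBP 316,547.69
GBP 316,547.69 × 10.921 (sell GBP at bid) = HKD 3,457,017.36

Net profit: HKD 4,017.36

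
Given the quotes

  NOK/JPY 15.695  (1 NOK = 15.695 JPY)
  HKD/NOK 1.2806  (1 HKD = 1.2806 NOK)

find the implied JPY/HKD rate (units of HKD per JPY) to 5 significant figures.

JPY/HKD = 0.049754

1 JPY ÷ 15.695 = 0.0637146 NOK
0.0637146 NOK ÷ 1.2806 = 0.0497537 HKD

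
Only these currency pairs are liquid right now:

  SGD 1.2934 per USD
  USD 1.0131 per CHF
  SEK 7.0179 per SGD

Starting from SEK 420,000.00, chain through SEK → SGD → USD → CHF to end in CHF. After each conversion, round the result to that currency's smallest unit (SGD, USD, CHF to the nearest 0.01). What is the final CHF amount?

CHF 45,672.73

SEK 420,000.00 ÷ 7.0179 = SGD 59,846.96
SGD 59,846.96 ÷ 1.2934 = USD 46,271.04
USD 46,271.04 ÷ 1.0131 = CHF 45,672.73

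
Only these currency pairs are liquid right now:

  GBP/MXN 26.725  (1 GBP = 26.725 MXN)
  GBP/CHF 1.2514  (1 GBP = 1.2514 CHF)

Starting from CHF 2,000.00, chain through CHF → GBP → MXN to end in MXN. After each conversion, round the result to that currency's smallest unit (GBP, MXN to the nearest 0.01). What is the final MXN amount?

CHF 2,000.00 ÷ 1.2514 = GBP 1,598.21
GBP 1,598.21 × 26.725 = MXN 42,712.16

MXN 42,712.16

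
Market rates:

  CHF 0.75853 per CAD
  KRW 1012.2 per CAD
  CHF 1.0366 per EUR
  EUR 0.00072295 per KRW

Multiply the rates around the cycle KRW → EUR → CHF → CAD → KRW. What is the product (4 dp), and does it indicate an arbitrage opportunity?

1.0000 (no arbitrage)

Around KRW → EUR → CHF → CAD → KRW: 1 × 0.00072295 × 1.0366 ÷ 0.75853 × 1012.2 = 1.000030
Product ≈ 1 (deviation 0.003%, within rounding noise).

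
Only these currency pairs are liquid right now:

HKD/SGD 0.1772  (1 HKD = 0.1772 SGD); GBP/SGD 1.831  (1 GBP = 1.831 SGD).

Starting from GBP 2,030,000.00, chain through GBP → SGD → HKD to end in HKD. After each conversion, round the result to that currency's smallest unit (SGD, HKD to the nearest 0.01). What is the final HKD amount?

GBP 2,030,000.00 × 1.831 = SGD 3,716,930.00
SGD 3,716,930.00 ÷ 0.1772 = HKD 20,975,902.93

HKD 20,975,902.93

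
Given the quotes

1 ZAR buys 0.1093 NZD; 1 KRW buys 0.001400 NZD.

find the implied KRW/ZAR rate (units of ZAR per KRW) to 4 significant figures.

1 KRW × 0.001400 = 0.0014 NZD
0.0014 NZD ÷ 0.1093 = 0.0128088 ZAR

KRW/ZAR = 0.01281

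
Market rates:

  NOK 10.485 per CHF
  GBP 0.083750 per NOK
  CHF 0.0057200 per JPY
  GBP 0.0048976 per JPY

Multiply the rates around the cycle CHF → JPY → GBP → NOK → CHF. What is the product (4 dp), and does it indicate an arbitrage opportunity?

Around CHF → JPY → GBP → NOK → CHF: 1 ÷ 0.0057200 × 0.0048976 ÷ 0.083750 ÷ 10.485 = 0.975066
Product < 1; profitable direction is CHF → NOK → GBP → JPY → CHF.

0.9751 (arbitrage exists)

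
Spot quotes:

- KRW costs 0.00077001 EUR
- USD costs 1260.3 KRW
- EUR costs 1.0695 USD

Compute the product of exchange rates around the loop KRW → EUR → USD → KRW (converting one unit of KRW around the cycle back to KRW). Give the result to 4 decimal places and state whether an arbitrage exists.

Around KRW → EUR → USD → KRW: 1 × 0.00077001 × 1.0695 × 1260.3 = 1.037889
Product > 1; profitable direction is KRW → EUR → USD → KRW.

1.0379 (arbitrage exists)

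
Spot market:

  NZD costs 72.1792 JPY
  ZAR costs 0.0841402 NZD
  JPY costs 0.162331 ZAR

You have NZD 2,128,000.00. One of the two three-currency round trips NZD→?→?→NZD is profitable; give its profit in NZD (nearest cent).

Profitable loop is NZD → ZAR → JPY → NZD:
NZD 2,128,000.00 ÷ 0.0841402 = ZAR 25,291,121.25
ZAR 25,291,121.25 ÷ 0.162331 = JPY 155,799,701
JPY 155,799,701 ÷ 72.1792 = NZD 2,158,512.44
Profit = NZD 2,158,512.44 − NZD 2,128,000.00

Profit: NZD 30,512.44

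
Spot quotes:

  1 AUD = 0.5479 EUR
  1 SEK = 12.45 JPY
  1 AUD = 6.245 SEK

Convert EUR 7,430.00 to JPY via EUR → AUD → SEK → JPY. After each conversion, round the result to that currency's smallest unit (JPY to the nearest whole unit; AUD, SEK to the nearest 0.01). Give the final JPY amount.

EUR 7,430.00 ÷ 0.5479 = AUD 13,560.87
AUD 13,560.87 × 6.245 = SEK 84,687.63
SEK 84,687.63 × 12.45 = JPY 1,054,361

JPY 1,054,361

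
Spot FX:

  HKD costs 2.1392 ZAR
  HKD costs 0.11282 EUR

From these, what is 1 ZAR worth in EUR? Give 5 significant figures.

1 ZAR ÷ 2.1392 = 0.467464 HKD
0.467464 HKD × 0.11282 = 0.0527393 EUR

ZAR/EUR = 0.052739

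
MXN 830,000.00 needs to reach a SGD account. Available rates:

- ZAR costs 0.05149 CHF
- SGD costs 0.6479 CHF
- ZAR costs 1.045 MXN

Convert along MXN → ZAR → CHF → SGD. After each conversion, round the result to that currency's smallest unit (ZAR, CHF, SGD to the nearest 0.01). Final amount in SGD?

SGD 63,121.41

MXN 830,000.00 ÷ 1.045 = ZAR 794,258.37
ZAR 794,258.37 × 0.05149 = CHF 40,896.36
CHF 40,896.36 ÷ 0.6479 = SGD 63,121.41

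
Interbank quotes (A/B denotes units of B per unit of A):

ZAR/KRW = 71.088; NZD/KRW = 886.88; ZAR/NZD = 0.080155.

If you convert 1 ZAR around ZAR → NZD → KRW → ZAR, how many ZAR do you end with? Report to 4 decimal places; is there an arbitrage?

Around ZAR → NZD → KRW → ZAR: 1 × 0.080155 × 886.88 ÷ 71.088 = 0.999998
Product ≈ 1 (deviation 0.000%, within rounding noise).

1.0000 (no arbitrage)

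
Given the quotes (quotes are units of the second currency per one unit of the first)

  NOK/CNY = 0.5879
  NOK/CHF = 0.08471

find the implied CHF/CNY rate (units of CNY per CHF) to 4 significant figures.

CHF/CNY = 6.940

1 CHF ÷ 0.08471 = 11.805 NOK
11.805 NOK × 0.5879 = 6.94015 CNY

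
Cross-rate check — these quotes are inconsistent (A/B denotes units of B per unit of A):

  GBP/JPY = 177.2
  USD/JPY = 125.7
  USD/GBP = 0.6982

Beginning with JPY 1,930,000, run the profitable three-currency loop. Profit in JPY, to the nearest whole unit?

Profitable loop is JPY → GBP → USD → JPY:
JPY 1,930,000 ÷ 177.2 = GBP 10,891.65
GBP 10,891.65 ÷ 0.6982 = USD 15,599.61
USD 15,599.61 × 125.7 = JPY 1,960,871
Profit = JPY 1,960,871 − JPY 1,930,000

Profit: JPY 30,871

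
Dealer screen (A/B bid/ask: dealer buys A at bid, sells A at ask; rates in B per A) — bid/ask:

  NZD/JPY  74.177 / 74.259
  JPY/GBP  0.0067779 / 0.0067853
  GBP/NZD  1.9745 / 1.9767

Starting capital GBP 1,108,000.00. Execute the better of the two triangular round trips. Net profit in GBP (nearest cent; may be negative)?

Net profit: GBP 4,450.89

Best loop GBP → JPY → NZD → GBP:
GBP 1,108,000.00 ÷ 0.0067853 (buy JPY at ask) = JPY 163,294,180
JPY 163,294,180 ÷ 74.259 (buy NZD at ask) = NZD 2,198,981.67
NZD 2,198,981.67 ÷ 1.9767 (buy GBP at ask) = GBP 1,112,450.89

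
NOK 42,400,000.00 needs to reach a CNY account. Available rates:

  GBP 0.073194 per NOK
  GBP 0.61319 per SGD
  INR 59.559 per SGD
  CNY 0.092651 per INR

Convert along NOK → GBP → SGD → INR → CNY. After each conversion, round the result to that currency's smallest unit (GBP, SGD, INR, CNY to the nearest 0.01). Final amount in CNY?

CNY 27,928,253.81

NOK 42,400,000.00 × 0.073194 = GBP 3,103,425.60
GBP 3,103,425.60 ÷ 0.61319 = SGD 5,061,115.80
SGD 5,061,115.80 × 59.559 = INR 301,434,995.93
INR 301,434,995.93 × 0.092651 = CNY 27,928,253.81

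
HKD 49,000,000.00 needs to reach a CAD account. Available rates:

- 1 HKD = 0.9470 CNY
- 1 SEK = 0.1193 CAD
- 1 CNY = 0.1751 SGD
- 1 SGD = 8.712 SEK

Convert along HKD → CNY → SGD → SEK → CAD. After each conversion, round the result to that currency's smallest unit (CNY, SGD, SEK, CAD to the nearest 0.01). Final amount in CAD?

HKD 49,000,000.00 × 0.9470 = CNY 46,403,000.00
CNY 46,403,000.00 × 0.1751 = SGD 8,125,165.30
SGD 8,125,165.30 × 8.712 = SEK 70,786,440.09
SEK 70,786,440.09 × 0.1193 = CAD 8,444,822.30

CAD 8,444,822.30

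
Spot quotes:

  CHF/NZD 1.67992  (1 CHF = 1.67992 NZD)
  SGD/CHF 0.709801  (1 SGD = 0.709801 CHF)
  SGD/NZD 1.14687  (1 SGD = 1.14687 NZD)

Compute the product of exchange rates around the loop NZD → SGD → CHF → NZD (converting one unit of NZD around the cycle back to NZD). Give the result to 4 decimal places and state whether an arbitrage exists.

Around NZD → SGD → CHF → NZD: 1 ÷ 1.14687 × 0.709801 × 1.67992 = 1.039707
Product > 1; profitable direction is NZD → SGD → CHF → NZD.

1.0397 (arbitrage exists)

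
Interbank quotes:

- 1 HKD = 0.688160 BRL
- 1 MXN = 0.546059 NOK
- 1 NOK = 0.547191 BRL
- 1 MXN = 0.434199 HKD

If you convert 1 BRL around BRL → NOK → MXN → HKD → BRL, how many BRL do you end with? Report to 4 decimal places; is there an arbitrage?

1.0000 (no arbitrage)

Around BRL → NOK → MXN → HKD → BRL: 1 ÷ 0.547191 ÷ 0.546059 × 0.434199 × 0.688160 = 0.999999
Product ≈ 1 (deviation 0.000%, within rounding noise).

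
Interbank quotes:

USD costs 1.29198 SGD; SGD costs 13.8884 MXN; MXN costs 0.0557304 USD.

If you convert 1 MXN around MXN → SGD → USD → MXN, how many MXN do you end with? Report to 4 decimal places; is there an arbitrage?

1.0000 (no arbitrage)

Around MXN → SGD → USD → MXN: 1 ÷ 13.8884 ÷ 1.29198 ÷ 0.0557304 = 1.000000
Product ≈ 1 (deviation 0.000%, within rounding noise).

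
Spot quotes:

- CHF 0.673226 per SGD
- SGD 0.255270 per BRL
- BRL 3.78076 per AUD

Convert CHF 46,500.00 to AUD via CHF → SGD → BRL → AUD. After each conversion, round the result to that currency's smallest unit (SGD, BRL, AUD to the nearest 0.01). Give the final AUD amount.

CHF 46,500.00 ÷ 0.673226 = SGD 69,070.42
SGD 69,070.42 ÷ 0.255270 = BRL 270,577.90
BRL 270,577.90 ÷ 3.78076 = AUD 71,567.07

AUD 71,567.07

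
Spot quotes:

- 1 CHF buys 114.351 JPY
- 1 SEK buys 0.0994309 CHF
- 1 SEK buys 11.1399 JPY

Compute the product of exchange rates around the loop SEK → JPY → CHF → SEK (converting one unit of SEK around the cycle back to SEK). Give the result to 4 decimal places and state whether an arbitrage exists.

0.9798 (arbitrage exists)

Around SEK → JPY → CHF → SEK: 1 × 11.1399 ÷ 114.351 ÷ 0.0994309 = 0.979761
Product < 1; profitable direction is SEK → CHF → JPY → SEK.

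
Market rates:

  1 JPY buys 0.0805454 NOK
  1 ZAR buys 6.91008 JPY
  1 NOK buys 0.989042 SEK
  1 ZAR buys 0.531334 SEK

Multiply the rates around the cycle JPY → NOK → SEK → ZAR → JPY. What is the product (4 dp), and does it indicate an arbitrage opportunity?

Around JPY → NOK → SEK → ZAR → JPY: 1 × 0.0805454 × 0.989042 ÷ 0.531334 × 6.91008 = 1.036027
Product > 1; profitable direction is JPY → NOK → SEK → ZAR → JPY.

1.0360 (arbitrage exists)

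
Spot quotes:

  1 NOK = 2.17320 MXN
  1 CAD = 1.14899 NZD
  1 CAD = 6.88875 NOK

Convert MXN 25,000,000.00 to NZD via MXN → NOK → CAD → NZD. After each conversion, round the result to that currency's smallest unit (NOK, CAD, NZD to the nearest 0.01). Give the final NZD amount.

MXN 25,000,000.00 ÷ 2.17320 = NOK 11,503,773.24
NOK 11,503,773.24 ÷ 6.88875 = CAD 1,669,936.24
CAD 1,669,936.24 × 1.14899 = NZD 1,918,740.04

NZD 1,918,740.04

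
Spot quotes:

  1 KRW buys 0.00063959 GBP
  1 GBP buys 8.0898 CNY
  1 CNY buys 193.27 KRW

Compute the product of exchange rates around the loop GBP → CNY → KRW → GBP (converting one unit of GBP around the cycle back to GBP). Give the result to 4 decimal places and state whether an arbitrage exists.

Around GBP → CNY → KRW → GBP: 1 × 8.0898 × 193.27 × 0.00063959 = 1.000009
Product ≈ 1 (deviation 0.001%, within rounding noise).

1.0000 (no arbitrage)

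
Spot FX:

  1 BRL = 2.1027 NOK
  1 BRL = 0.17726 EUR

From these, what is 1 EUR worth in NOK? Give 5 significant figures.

1 EUR ÷ 0.17726 = 5.64143 BRL
5.64143 BRL × 2.1027 = 11.8622 NOK

EUR/NOK = 11.862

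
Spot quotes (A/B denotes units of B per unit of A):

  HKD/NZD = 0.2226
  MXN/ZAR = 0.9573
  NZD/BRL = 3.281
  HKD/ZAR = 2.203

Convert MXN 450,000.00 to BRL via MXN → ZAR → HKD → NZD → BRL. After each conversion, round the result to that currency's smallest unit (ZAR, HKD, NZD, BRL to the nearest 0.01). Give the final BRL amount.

BRL 142,816.19

MXN 450,000.00 × 0.9573 = ZAR 430,785.00
ZAR 430,785.00 ÷ 2.203 = HKD 195,544.71
HKD 195,544.71 × 0.2226 = NZD 43,528.25
NZD 43,528.25 × 3.281 = BRL 142,816.19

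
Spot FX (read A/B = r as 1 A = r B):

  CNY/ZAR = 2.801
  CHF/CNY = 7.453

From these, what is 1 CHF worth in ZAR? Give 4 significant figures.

1 CHF × 7.453 = 7.453 CNY
7.453 CNY × 2.801 = 20.8759 ZAR

CHF/ZAR = 20.88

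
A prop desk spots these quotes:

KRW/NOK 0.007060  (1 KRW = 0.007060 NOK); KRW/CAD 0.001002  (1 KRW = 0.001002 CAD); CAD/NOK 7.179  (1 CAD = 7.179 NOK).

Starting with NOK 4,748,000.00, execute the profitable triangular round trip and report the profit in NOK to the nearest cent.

Profit: NOK 89,686.09

Profitable loop is NOK → KRW → CAD → NOK:
NOK 4,748,000.00 ÷ 0.007060 = KRW 672,521,246
KRW 672,521,246 × 0.001002 = CAD 673,866.29
CAD 673,866.29 × 7.179 = NOK 4,837,686.09
Profit = NOK 4,837,686.09 − NOK 4,748,000.00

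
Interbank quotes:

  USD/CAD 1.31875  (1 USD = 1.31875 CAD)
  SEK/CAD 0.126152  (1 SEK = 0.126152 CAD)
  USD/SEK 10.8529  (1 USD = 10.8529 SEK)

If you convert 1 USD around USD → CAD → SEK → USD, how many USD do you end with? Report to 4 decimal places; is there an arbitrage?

0.9632 (arbitrage exists)

Around USD → CAD → SEK → USD: 1 × 1.31875 ÷ 0.126152 ÷ 10.8529 = 0.963213
Product < 1; profitable direction is USD → SEK → CAD → USD.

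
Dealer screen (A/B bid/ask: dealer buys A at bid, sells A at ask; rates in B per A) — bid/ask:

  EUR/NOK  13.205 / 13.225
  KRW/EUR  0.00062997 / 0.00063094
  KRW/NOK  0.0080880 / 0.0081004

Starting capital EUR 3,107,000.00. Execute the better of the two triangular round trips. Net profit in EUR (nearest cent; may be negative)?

Net profit: EUR 83,752.09

Best loop EUR → NOK → KRW → EUR:
EUR 3,107,000.00 × 13.205 (sell EUR at bid) = NOK 41,027,935.00
NOK 41,027,935.00 ÷ 0.0081004 (buy KRW at ask) = KRW 5,064,927,041
KRW 5,064,927,041 × 0.00062997 (sell KRW at bid) = EUR 3,190,752.09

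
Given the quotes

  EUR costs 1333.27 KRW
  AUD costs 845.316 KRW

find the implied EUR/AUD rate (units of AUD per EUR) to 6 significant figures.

EUR/AUD = 1.57724

1 EUR × 1333.27 = 1333.27 KRW
1333.27 KRW ÷ 845.316 = 1.57724 AUD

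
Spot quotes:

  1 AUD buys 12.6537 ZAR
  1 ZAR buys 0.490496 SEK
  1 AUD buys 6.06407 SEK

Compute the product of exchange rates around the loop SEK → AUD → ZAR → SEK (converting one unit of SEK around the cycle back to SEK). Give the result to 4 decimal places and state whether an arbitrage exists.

Around SEK → AUD → ZAR → SEK: 1 ÷ 6.06407 × 12.6537 × 0.490496 = 1.023502
Product > 1; profitable direction is SEK → AUD → ZAR → SEK.

1.0235 (arbitrage exists)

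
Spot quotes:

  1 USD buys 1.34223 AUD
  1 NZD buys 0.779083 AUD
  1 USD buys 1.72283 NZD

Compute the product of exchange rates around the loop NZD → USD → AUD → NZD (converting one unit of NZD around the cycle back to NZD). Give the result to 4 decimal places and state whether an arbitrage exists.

Around NZD → USD → AUD → NZD: 1 ÷ 1.72283 × 1.34223 ÷ 0.779083 = 1.000002
Product ≈ 1 (deviation 0.000%, within rounding noise).

1.0000 (no arbitrage)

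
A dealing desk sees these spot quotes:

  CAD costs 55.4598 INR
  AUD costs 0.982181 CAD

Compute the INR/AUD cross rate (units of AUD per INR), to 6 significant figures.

INR/AUD = 0.0183582

1 INR ÷ 55.4598 = 0.0180311 CAD
0.0180311 CAD ÷ 0.982181 = 0.0183582 AUD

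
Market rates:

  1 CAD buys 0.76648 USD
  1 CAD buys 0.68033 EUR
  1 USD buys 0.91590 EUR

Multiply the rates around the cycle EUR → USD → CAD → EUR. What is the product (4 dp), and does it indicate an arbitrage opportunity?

Around EUR → USD → CAD → EUR: 1 ÷ 0.91590 ÷ 0.76648 × 0.68033 = 0.969105
Product < 1; profitable direction is EUR → CAD → USD → EUR.

0.9691 (arbitrage exists)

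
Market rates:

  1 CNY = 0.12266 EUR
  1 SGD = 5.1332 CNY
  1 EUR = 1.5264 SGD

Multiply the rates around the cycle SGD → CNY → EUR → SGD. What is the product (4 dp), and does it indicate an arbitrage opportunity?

0.9611 (arbitrage exists)

Around SGD → CNY → EUR → SGD: 1 × 5.1332 × 0.12266 × 1.5264 = 0.961080
Product < 1; profitable direction is SGD → EUR → CNY → SGD.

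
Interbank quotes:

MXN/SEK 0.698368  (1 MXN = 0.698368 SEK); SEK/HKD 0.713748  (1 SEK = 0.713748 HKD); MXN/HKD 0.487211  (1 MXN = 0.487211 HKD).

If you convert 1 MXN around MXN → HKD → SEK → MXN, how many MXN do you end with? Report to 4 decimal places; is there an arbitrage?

0.9774 (arbitrage exists)

Around MXN → HKD → SEK → MXN: 1 × 0.487211 ÷ 0.713748 ÷ 0.698368 = 0.977435
Product < 1; profitable direction is MXN → SEK → HKD → MXN.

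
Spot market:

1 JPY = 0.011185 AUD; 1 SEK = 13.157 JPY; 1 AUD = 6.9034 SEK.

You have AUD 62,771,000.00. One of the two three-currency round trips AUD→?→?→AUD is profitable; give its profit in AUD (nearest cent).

Profit: AUD 998,784.41

Profitable loop is AUD → SEK → JPY → AUD:
AUD 62,771,000.00 × 6.9034 = SEK 433,333,321.40
SEK 433,333,321.40 × 13.157 = JPY 5,701,366,510
JPY 5,701,366,510 × 0.011185 = AUD 63,769,784.41
Profit = AUD 63,769,784.41 − AUD 62,771,000.00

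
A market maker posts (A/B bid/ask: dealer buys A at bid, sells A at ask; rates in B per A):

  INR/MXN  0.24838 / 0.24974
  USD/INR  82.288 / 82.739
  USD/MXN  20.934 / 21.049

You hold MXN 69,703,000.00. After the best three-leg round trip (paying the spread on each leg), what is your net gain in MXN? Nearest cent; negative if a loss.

Net profit: MXN 913,357.99

Best loop MXN → INR → USD → MXN:
MXN 69,703,000.00 ÷ 0.24974 (buy INR at ask) = INR 279,102,266.36
INR 279,102,266.36 ÷ 82.739 (buy USD at ask) = USD 3,373,285.47
USD 3,373,285.47 × 20.934 (sell USD at bid) = MXN 70,616,357.99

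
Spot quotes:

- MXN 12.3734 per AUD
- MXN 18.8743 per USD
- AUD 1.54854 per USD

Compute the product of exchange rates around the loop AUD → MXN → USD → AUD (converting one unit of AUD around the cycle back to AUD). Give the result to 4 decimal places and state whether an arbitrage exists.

1.0152 (arbitrage exists)

Around AUD → MXN → USD → AUD: 1 × 12.3734 ÷ 18.8743 × 1.54854 = 1.015174
Product > 1; profitable direction is AUD → MXN → USD → AUD.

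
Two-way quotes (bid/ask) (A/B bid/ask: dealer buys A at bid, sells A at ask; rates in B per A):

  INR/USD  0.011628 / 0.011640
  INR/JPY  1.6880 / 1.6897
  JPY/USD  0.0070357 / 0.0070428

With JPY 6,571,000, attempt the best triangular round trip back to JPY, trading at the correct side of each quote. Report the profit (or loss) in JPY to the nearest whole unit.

Best loop JPY → USD → INR → JPY:
JPY 6,571,000 × 0.0070357 (sell JPY at bid) = USD 46,231.58
USD 46,231.58 ÷ 0.011640 (buy INR at ask) = INR 3,971,785.63
INR 3,971,785.63 × 1.6880 (sell INR at bid) = JPY 6,704,374

Net profit: JPY 133,374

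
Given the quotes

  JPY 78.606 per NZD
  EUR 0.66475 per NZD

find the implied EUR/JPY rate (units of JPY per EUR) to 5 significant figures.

EUR/JPY = 118.25

1 EUR ÷ 0.66475 = 1.50432 NZD
1.50432 NZD × 78.606 = 118.249 JPY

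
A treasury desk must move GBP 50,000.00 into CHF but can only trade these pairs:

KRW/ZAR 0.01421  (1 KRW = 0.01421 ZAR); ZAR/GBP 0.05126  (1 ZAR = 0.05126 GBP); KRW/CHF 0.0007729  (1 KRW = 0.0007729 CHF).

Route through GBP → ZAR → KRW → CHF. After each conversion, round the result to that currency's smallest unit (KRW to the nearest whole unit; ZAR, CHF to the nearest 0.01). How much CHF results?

CHF 53,054.31

GBP 50,000.00 ÷ 0.05126 = ZAR 975,419.43
ZAR 975,419.43 ÷ 0.01421 = KRW 68,643,169
KRW 68,643,169 × 0.0007729 = CHF 53,054.31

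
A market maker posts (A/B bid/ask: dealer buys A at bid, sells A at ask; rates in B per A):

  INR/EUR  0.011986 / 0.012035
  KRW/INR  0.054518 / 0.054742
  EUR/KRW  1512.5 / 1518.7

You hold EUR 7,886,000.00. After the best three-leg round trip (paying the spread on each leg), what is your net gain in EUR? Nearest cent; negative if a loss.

Net result: EUR -4,334.04 (no profitable arbitrage after spreads)

Best loop EUR → INR → KRW → EUR:
EUR 7,886,000.00 ÷ 0.012035 (buy INR at ask) = INR 655,255,504.78
INR 655,255,504.78 ÷ 0.054742 (buy KRW at ask) = KRW 11,969,886,098
KRW 11,969,886,098 ÷ 1518.7 (buy EUR at ask) = EUR 7,881,665.96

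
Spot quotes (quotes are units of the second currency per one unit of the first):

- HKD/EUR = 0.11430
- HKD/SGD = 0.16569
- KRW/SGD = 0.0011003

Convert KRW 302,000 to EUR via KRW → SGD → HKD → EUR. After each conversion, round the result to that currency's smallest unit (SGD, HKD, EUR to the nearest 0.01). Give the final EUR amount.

EUR 229.23

KRW 302,000 × 0.0011003 = SGD 332.29
SGD 332.29 ÷ 0.16569 = HKD 2,005.49
HKD 2,005.49 × 0.11430 = EUR 229.23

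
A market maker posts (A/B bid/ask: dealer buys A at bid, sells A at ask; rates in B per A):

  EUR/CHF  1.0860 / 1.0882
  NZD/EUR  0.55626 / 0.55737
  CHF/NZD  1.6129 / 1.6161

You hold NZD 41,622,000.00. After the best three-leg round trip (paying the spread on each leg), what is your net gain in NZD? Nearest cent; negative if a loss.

Best loop NZD → CHF → EUR → NZD:
NZD 41,622,000.00 ÷ 1.6161 (buy CHF at ask) = CHF 25,754,594.39
CHF 25,754,594.39 ÷ 1.0882 (buy EUR at ask) = EUR 23,667,151.62
EUR 23,667,151.62 ÷ 0.55737 (buy NZD at ask) = NZD 42,462,191.40

Net profit: NZD 840,191.40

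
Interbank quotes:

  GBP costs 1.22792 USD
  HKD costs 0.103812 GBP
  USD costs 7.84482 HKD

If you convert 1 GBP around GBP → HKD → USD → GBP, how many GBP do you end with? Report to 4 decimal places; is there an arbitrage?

1.0000 (no arbitrage)

Around GBP → HKD → USD → GBP: 1 ÷ 0.103812 ÷ 7.84482 ÷ 1.22792 = 0.999999
Product ≈ 1 (deviation 0.000%, within rounding noise).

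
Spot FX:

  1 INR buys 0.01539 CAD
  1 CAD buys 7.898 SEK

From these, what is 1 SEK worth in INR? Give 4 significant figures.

SEK/INR = 8.227

1 SEK ÷ 7.898 = 0.126614 CAD
0.126614 CAD ÷ 0.01539 = 8.22705 INR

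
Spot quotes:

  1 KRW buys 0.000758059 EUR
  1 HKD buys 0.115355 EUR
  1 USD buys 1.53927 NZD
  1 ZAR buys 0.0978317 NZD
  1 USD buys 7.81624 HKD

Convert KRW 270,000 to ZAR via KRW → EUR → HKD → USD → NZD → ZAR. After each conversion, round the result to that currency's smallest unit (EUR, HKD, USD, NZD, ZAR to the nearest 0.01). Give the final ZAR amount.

ZAR 3,571.75

KRW 270,000 × 0.000758059 = EUR 204.68
EUR 204.68 ÷ 0.115355 = HKD 1,774.35
HKD 1,774.35 ÷ 7.81624 = USD 227.01
USD 227.01 × 1.53927 = NZD 349.43
NZD 349.43 ÷ 0.0978317 = ZAR 3,571.75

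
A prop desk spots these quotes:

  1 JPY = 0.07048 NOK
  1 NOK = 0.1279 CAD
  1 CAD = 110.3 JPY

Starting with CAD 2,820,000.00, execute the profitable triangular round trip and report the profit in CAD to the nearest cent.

Profitable loop is CAD → NOK → JPY → CAD:
CAD 2,820,000.00 ÷ 0.1279 = NOK 22,048,475.37
NOK 22,048,475.37 ÷ 0.07048 = JPY 312,833,078
JPY 312,833,078 ÷ 110.3 = CAD 2,836,201.98
Profit = CAD 2,836,201.98 − CAD 2,820,000.00

Profit: CAD 16,201.98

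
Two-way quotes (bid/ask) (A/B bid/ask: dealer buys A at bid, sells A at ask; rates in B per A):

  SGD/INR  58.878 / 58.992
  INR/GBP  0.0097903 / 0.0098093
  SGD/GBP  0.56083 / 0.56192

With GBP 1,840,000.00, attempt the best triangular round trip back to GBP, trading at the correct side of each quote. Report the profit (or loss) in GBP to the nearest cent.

Net profit: GBP 47,523.56

Best loop GBP → SGD → INR → GBP:
GBP 1,840,000.00 ÷ 0.56192 (buy SGD at ask) = SGD 3,274,487.47
SGD 3,274,487.47 × 58.878 (sell SGD at bid) = INR 192,795,273.35
INR 192,795,273.35 × 0.0097903 (sell INR at bid) = GBP 1,887,523.56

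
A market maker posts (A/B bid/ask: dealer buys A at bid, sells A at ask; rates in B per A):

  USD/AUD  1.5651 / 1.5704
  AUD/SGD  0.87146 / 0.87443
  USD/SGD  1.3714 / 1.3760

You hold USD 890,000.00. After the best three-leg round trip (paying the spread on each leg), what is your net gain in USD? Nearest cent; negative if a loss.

Best loop USD → SGD → AUD → USD:
USD 890,000.00 × 1.3714 (sell USD at bid) = SGD 1,220,546.00
SGD 1,220,546.00 ÷ 0.87443 (buy AUD at ask) = AUD 1,395,818.99
AUD 1,395,818.99 ÷ 1.5704 (buy USD at ask) = USD 888,830.23

Net result: USD -1,169.77 (no profitable arbitrage after spreads)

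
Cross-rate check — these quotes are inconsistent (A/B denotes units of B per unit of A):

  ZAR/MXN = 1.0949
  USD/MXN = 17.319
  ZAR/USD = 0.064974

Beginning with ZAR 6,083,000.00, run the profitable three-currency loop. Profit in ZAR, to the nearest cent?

Profit: ZAR 168,810.09

Profitable loop is ZAR → USD → MXN → ZAR:
ZAR 6,083,000.00 × 0.064974 = USD 395,236.84
USD 395,236.84 × 17.319 = MXN 6,845,106.87
MXN 6,845,106.87 ÷ 1.0949 = ZAR 6,251,810.09
Profit = ZAR 6,251,810.09 − ZAR 6,083,000.00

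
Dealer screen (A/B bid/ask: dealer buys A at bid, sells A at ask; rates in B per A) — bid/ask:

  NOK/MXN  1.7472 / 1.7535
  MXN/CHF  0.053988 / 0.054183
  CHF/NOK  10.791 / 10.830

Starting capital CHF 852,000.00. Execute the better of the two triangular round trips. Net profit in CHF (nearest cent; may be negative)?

Best loop CHF → NOK → MXN → CHF:
CHF 852,000.00 × 10.791 (sell CHF at bid) = NOK 9,193,932.00
NOK 9,193,932.00 × 1.7472 (sell NOK at bid) = MXN 16,063,637.99
MXN 16,063,637.99 × 0.053988 (sell MXN at bid) = CHF 867,243.69

Net profit: CHF 15,243.69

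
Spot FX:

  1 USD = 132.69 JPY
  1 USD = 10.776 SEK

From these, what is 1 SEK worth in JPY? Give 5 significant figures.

SEK/JPY = 12.313

1 SEK ÷ 10.776 = 0.0927988 USD
0.0927988 USD × 132.69 = 12.3135 JPY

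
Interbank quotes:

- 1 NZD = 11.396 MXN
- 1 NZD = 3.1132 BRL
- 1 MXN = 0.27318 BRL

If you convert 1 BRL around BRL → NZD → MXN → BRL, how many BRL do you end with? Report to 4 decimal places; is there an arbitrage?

1.0000 (no arbitrage)

Around BRL → NZD → MXN → BRL: 1 ÷ 3.1132 × 11.396 × 0.27318 = 0.999987
Product ≈ 1 (deviation 0.001%, within rounding noise).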